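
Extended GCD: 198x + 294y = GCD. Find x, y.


Tabular extended Euclidean (each row: r = 198*s + 294*t):
r=198, s=1, t=0
r=294, s=0, t=1
q=0: r=198, s=1, t=0   [198*(1) + 294*(0) = 198]
q=1: r=96, s=-1, t=1   [198*(-1) + 294*(1) = 96]
q=2: r=6, s=3, t=-2   [198*(3) + 294*(-2) = 6]
q=16: r=0, s=-49, t=33   [198*(-49) + 294*(33) = 0]
GCD = 6; from the row with r=6: x=3, y=-2
Check: 198*(3) + 294*(-2) = 594 - 588 = 6

GCD = 6, x = 3, y = -2


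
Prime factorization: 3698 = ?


3698 / 2 = 1849
1849 / 43 = 43
43 / 43 = 1
3698 = 2 × 43^2


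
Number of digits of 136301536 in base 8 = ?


136301536 in base 8 = 1007745740
Number of digits = 10

10 digits (base 8)


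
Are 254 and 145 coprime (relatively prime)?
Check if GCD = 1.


Euclidean algorithm:
254 = 1 * 145 + 109
145 = 1 * 109 + 36
109 = 3 * 36 + 1
36 = 36 * 1 + 0
GCD(254, 145) = 1

Yes, coprime (GCD = 1)


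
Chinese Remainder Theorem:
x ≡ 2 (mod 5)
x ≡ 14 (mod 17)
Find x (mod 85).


M = 5*17 = 85
M1 = M/5 = 17, M2 = M/17 = 5
M1^(-1) mod 5 = 3, M2^(-1) mod 17 = 7
x = 2*17*3 + 14*5*7 = 592
592 mod 85 = 82
Check: 82 mod 5 = 2 ✓, 82 mod 17 = 14 ✓

x ≡ 82 (mod 85)


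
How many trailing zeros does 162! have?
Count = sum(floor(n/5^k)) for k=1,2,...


floor(162/5) = 32
floor(162/25) = 6
floor(162/125) = 1
Total = 39

39 trailing zeros


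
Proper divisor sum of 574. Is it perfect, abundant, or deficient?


Proper divisors: 1, 2, 7, 14, 41, 82, 287
Sum = 1 + 2 + 7 + 14 + 41 + 82 + 287 = 434
434 < 574 → deficient

s(574) = 434 (deficient)


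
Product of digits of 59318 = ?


5 × 9 × 3 × 1 × 8 = 1080


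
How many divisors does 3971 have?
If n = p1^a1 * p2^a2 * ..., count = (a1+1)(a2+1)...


3971 = 11^1 × 19^2
d(3971) = (1+1) × (2+1) = 6

6 divisors


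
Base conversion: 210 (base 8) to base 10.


210 (base 8) = 136 (decimal)
136 (decimal) = 136 (base 10)


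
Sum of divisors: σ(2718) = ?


Divisors of 2718: 1, 2, 3, 6, 9, 18, 151, 302, 453, 906, 1359, 2718
Sum = 1 + 2 + 3 + 6 + 9 + 18 + 151 + 302 + 453 + 906 + 1359 + 2718 = 5928

σ(2718) = 5928


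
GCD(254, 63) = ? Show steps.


254 = 4 * 63 + 2
63 = 31 * 2 + 1
2 = 2 * 1 + 0
GCD = 1


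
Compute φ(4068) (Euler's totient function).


4068 = 2^2 × 3^2 × 113
Prime factors: 2, 3, 113
φ(4068) = 4068 × (1-1/2) × (1-1/3) × (1-1/113)
= 4068 × 1/2 × 2/3 × 112/113 = 1344

φ(4068) = 1344


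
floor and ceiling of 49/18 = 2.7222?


49/18 = 2.7222
floor = 2
ceil = 3

floor = 2, ceil = 3


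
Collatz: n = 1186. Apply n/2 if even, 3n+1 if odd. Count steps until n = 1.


1186 → 593 → 1780 → 890 → 445 → 1336 → 668 → 334 → 167 → 502 → 251 → 754 → 377 → 1132 → 566 → 283 → 850 → 425 → 1276 → 638 → 319 → 958 → 479 → 1438 → 719 → 2158 → 1079 → 3238 → 1619 → 4858 → 2429 → 7288 → 3644 → 1822 → 911 → 2734 → 1367 → 4102 → 2051 → 6154 → 3077 → 9232 → 4616 → 2308 → 1154 → 577 → 1732 → 866 → 433 → 1300 → 650 → 325 → 976 → 488 → 244 → 122 → 61 → 184 → 92 → 46 → 23 → 70 → 35 → 106 → 53 → 160 → 80 → 40 → 20 → 10 → 5 → 16 → 8 → 4 → 2 → 1
Total steps = 75

75 steps


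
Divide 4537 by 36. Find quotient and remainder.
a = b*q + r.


4537 = 36 * 126 + 1
Check: 4536 + 1 = 4537

q = 126, r = 1


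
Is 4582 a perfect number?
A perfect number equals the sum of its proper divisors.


Proper divisors of 4582: 1, 2, 29, 58, 79, 158, 2291
Sum = 1 + 2 + 29 + 58 + 79 + 158 + 2291 = 2618

No, 4582 is not perfect (2618 ≠ 4582)


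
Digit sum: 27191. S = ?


2 + 7 + 1 + 9 + 1 = 20


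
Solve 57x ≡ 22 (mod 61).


GCD(57, 61) = 1, unique solution
a^(-1) mod 61 = 15
x = 15 * 22 mod 61 = 25

x ≡ 25 (mod 61)


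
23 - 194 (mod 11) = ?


23 - 194 = -171
-171 mod 11 = 5


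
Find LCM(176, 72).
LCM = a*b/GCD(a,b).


GCD(176, 72) = 8
LCM = 176*72/8 = 12672/8 = 1584

LCM = 1584


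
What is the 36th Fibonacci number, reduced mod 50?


F(k) mod 50 for k=1..36:
1, 1, 2, 3, 5, 8, 13, 21, 34, 5, 39, 44, 33, 27, 10, 37, 47, 34, 31, 15, 46, 11, 7, 18, 25, 43, 18, 11, 29, 40, 19, 9, 28, 37, 15, 2
F(36) mod 50 = 2


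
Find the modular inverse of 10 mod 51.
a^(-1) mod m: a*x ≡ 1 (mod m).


Use the extended Euclidean algorithm on (51, 10); each row r = 51*s + 10*t:
r=51, s=1, t=0
r=10, s=0, t=1
q=5: r=1, s=1, t=-5   [51*(1) + 10*(-5) = 1]
q=10: r=0, s=-10, t=51   [51*(-10) + 10*(51) = 0]
GCD = 1 with t = -5, so 10*(-5) ≡ 1 (mod 51)
Inverse = -5 mod 51 = 46
Check: 10 * 46 = 460 ≡ 1 (mod 51)

10^(-1) ≡ 46 (mod 51)


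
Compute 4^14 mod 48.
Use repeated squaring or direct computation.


4^1 mod 48 = 4
4^2 mod 48 = 16
4^3 mod 48 = 16
4^4 mod 48 = 16
4^5 mod 48 = 16
4^6 mod 48 = 16
4^7 mod 48 = 16
4^8 mod 48 = 16
4^9 mod 48 = 16
4^10 mod 48 = 16
4^11 mod 48 = 16
4^12 mod 48 = 16
4^13 mod 48 = 16
4^14 mod 48 = 16


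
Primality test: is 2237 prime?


Check divisors up to sqrt(2237) = 47.2969
No divisors found.
2237 is prime.

Yes, 2237 is prime


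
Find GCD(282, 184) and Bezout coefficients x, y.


Tabular extended Euclidean (each row: r = 282*s + 184*t):
r=282, s=1, t=0
r=184, s=0, t=1
q=1: r=98, s=1, t=-1   [282*(1) + 184*(-1) = 98]
q=1: r=86, s=-1, t=2   [282*(-1) + 184*(2) = 86]
q=1: r=12, s=2, t=-3   [282*(2) + 184*(-3) = 12]
q=7: r=2, s=-15, t=23   [282*(-15) + 184*(23) = 2]
q=6: r=0, s=92, t=-141   [282*(92) + 184*(-141) = 0]
GCD = 2; from the row with r=2: x=-15, y=23
Check: 282*(-15) + 184*(23) = -4230 + 4232 = 2

GCD = 2, x = -15, y = 23


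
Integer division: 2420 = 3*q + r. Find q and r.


2420 = 3 * 806 + 2
Check: 2418 + 2 = 2420

q = 806, r = 2


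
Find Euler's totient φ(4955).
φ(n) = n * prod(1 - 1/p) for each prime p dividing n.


4955 = 5 × 991
Prime factors: 5, 991
φ(4955) = 4955 × (1-1/5) × (1-1/991)
= 4955 × 4/5 × 990/991 = 3960

φ(4955) = 3960


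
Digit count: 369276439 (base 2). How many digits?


369276439 in base 2 = 10110000000101011011000010111
Number of digits = 29

29 digits (base 2)


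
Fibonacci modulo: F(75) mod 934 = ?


F(k) mod 934 for k=1..75:
1, 1, 2, 3, 5, 8, 13, 21, 34, 55, 89, 144, 233, 377, 610, 53, 663, 716, 445, 227, 672, 899, 637, 602, 305, 907, 278, 251, 529, 780, 375, 221, 596, 817, 479, 362, 841, 269, 176, 445, 621, 132, 753, 885, 704, 655, 425, 146, 571, 717, 354, 137, 491, 628, 185, 813, 64, 877, 7, 884, 891, 841, 798, 705, 569, 340, 909, 315, 290, 605, 895, 566, 527, 159, 686
F(75) mod 934 = 686


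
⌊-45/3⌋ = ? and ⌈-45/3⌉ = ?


-45/3 = -15.0000
floor = -15
ceil = -15

floor = -15, ceil = -15


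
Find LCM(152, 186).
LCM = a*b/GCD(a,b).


GCD(152, 186) = 2
LCM = 152*186/2 = 28272/2 = 14136

LCM = 14136


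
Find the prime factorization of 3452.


3452 / 2 = 1726
1726 / 2 = 863
863 / 863 = 1
3452 = 2^2 × 863


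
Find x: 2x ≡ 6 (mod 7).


GCD(2, 7) = 1, unique solution
a^(-1) mod 7 = 4
x = 4 * 6 mod 7 = 3

x ≡ 3 (mod 7)


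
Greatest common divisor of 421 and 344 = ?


421 = 1 * 344 + 77
344 = 4 * 77 + 36
77 = 2 * 36 + 5
36 = 7 * 5 + 1
5 = 5 * 1 + 0
GCD = 1


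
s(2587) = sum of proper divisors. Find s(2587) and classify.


Proper divisors: 1, 13, 199
Sum = 1 + 13 + 199 = 213
213 < 2587 → deficient

s(2587) = 213 (deficient)


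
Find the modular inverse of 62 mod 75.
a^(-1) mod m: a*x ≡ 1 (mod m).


Use the extended Euclidean algorithm on (75, 62); each row r = 75*s + 62*t:
r=75, s=1, t=0
r=62, s=0, t=1
q=1: r=13, s=1, t=-1   [75*(1) + 62*(-1) = 13]
q=4: r=10, s=-4, t=5   [75*(-4) + 62*(5) = 10]
q=1: r=3, s=5, t=-6   [75*(5) + 62*(-6) = 3]
q=3: r=1, s=-19, t=23   [75*(-19) + 62*(23) = 1]
q=3: r=0, s=62, t=-75   [75*(62) + 62*(-75) = 0]
GCD = 1 with t = 23, so 62*(23) ≡ 1 (mod 75)
Inverse = 23 mod 75 = 23
Check: 62 * 23 = 1426 ≡ 1 (mod 75)

62^(-1) ≡ 23 (mod 75)


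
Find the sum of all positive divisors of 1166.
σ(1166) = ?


Divisors of 1166: 1, 2, 11, 22, 53, 106, 583, 1166
Sum = 1 + 2 + 11 + 22 + 53 + 106 + 583 + 1166 = 1944

σ(1166) = 1944


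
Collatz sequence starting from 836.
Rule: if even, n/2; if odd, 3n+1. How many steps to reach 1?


836 → 418 → 209 → 628 → 314 → 157 → 472 → 236 → 118 → 59 → 178 → 89 → 268 → 134 → 67 → 202 → 101 → 304 → 152 → 76 → 38 → 19 → 58 → 29 → 88 → 44 → 22 → 11 → 34 → 17 → 52 → 26 → 13 → 40 → 20 → 10 → 5 → 16 → 8 → 4 → 2 → 1
Total steps = 41

41 steps


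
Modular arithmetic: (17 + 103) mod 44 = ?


17 + 103 = 120
120 mod 44 = 32


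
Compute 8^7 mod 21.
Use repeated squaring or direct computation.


8^1 mod 21 = 8
8^2 mod 21 = 1
8^3 mod 21 = 8
8^4 mod 21 = 1
8^5 mod 21 = 8
8^6 mod 21 = 1
8^7 mod 21 = 8


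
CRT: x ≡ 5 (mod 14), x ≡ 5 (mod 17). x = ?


M = 14*17 = 238
M1 = M/14 = 17, M2 = M/17 = 14
M1^(-1) mod 14 = 5, M2^(-1) mod 17 = 11
x = 5*17*5 + 5*14*11 = 1195
1195 mod 238 = 5
Check: 5 mod 14 = 5 ✓, 5 mod 17 = 5 ✓

x ≡ 5 (mod 238)


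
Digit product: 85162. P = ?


8 × 5 × 1 × 6 × 2 = 480


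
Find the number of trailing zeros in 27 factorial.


floor(27/5) = 5
floor(27/25) = 1
Total = 6

6 trailing zeros


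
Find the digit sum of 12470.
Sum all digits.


1 + 2 + 4 + 7 + 0 = 14


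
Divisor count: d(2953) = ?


2953 = 2953^1
d(2953) = (1+1) = 2

2 divisors


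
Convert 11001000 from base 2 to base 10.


11001000 (base 2) = 200 (decimal)
200 (decimal) = 200 (base 10)


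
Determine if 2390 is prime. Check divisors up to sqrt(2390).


2390 / 2 = 1195 (exact division)
2390 is NOT prime.

No, 2390 is not prime


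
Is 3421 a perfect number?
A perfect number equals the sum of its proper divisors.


Proper divisors of 3421: 1, 11, 311
Sum = 1 + 11 + 311 = 323

No, 3421 is not perfect (323 ≠ 3421)


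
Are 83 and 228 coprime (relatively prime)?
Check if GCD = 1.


Euclidean algorithm:
228 = 2 * 83 + 62
83 = 1 * 62 + 21
62 = 2 * 21 + 20
21 = 1 * 20 + 1
20 = 20 * 1 + 0
GCD(83, 228) = 1

Yes, coprime (GCD = 1)


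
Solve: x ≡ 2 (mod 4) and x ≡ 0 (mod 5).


M = 4*5 = 20
M1 = M/4 = 5, M2 = M/5 = 4
M1^(-1) mod 4 = 1, M2^(-1) mod 5 = 4
x = 2*5*1 + 0*4*4 = 10
10 mod 20 = 10
Check: 10 mod 4 = 2 ✓, 10 mod 5 = 0 ✓

x ≡ 10 (mod 20)


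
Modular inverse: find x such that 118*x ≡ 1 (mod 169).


Use the extended Euclidean algorithm on (169, 118); each row r = 169*s + 118*t:
r=169, s=1, t=0
r=118, s=0, t=1
q=1: r=51, s=1, t=-1   [169*(1) + 118*(-1) = 51]
q=2: r=16, s=-2, t=3   [169*(-2) + 118*(3) = 16]
q=3: r=3, s=7, t=-10   [169*(7) + 118*(-10) = 3]
q=5: r=1, s=-37, t=53   [169*(-37) + 118*(53) = 1]
q=3: r=0, s=118, t=-169   [169*(118) + 118*(-169) = 0]
GCD = 1 with t = 53, so 118*(53) ≡ 1 (mod 169)
Inverse = 53 mod 169 = 53
Check: 118 * 53 = 6254 ≡ 1 (mod 169)

118^(-1) ≡ 53 (mod 169)


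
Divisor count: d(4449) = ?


4449 = 3^1 × 1483^1
d(4449) = (1+1) × (1+1) = 4

4 divisors


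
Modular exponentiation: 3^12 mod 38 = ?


3^1 mod 38 = 3
3^2 mod 38 = 9
3^3 mod 38 = 27
3^4 mod 38 = 5
3^5 mod 38 = 15
3^6 mod 38 = 7
3^7 mod 38 = 21
3^8 mod 38 = 25
3^9 mod 38 = 37
3^10 mod 38 = 35
3^11 mod 38 = 29
3^12 mod 38 = 11


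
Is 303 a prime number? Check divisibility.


303 / 3 = 101 (exact division)
303 is NOT prime.

No, 303 is not prime


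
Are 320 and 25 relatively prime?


Euclidean algorithm:
320 = 12 * 25 + 20
25 = 1 * 20 + 5
20 = 4 * 5 + 0
GCD(320, 25) = 5

No, not coprime (GCD = 5)


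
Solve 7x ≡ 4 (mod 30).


GCD(7, 30) = 1, unique solution
a^(-1) mod 30 = 13
x = 13 * 4 mod 30 = 22

x ≡ 22 (mod 30)


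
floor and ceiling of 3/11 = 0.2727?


3/11 = 0.2727
floor = 0
ceil = 1

floor = 0, ceil = 1


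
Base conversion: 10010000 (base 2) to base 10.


10010000 (base 2) = 144 (decimal)
144 (decimal) = 144 (base 10)


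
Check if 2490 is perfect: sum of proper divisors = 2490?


Proper divisors of 2490: 1, 2, 3, 5, 6, 10, 15, 30, 83, 166, 249, 415, 498, 830, 1245
Sum = 1 + 2 + 3 + 5 + 6 + 10 + 15 + 30 + 83 + 166 + 249 + 415 + 498 + 830 + 1245 = 3558

No, 2490 is not perfect (3558 ≠ 2490)


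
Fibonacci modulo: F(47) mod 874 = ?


F(k) mod 874 for k=1..47:
1, 1, 2, 3, 5, 8, 13, 21, 34, 55, 89, 144, 233, 377, 610, 113, 723, 836, 685, 647, 458, 231, 689, 46, 735, 781, 642, 549, 317, 866, 309, 301, 610, 37, 647, 684, 457, 267, 724, 117, 841, 84, 51, 135, 186, 321, 507
F(47) mod 874 = 507


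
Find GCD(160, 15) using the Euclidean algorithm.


160 = 10 * 15 + 10
15 = 1 * 10 + 5
10 = 2 * 5 + 0
GCD = 5


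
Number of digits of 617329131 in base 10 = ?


617329131 has 9 digits in base 10
floor(log10(617329131)) + 1 = floor(8.7905) + 1 = 9

9 digits (base 10)


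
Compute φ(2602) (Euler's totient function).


2602 = 2 × 1301
Prime factors: 2, 1301
φ(2602) = 2602 × (1-1/2) × (1-1/1301)
= 2602 × 1/2 × 1300/1301 = 1300

φ(2602) = 1300


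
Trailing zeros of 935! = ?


floor(935/5) = 187
floor(935/25) = 37
floor(935/125) = 7
floor(935/625) = 1
Total = 232

232 trailing zeros


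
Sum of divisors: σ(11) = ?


Divisors of 11: 1, 11
Sum = 1 + 11 = 12

σ(11) = 12


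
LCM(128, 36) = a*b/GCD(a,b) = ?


GCD(128, 36) = 4
LCM = 128*36/4 = 4608/4 = 1152

LCM = 1152


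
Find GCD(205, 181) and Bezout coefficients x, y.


Tabular extended Euclidean (each row: r = 205*s + 181*t):
r=205, s=1, t=0
r=181, s=0, t=1
q=1: r=24, s=1, t=-1   [205*(1) + 181*(-1) = 24]
q=7: r=13, s=-7, t=8   [205*(-7) + 181*(8) = 13]
q=1: r=11, s=8, t=-9   [205*(8) + 181*(-9) = 11]
q=1: r=2, s=-15, t=17   [205*(-15) + 181*(17) = 2]
q=5: r=1, s=83, t=-94   [205*(83) + 181*(-94) = 1]
q=2: r=0, s=-181, t=205   [205*(-181) + 181*(205) = 0]
GCD = 1; from the row with r=1: x=83, y=-94
Check: 205*(83) + 181*(-94) = 17015 - 17014 = 1

GCD = 1, x = 83, y = -94


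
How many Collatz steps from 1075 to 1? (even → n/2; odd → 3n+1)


1075 → 3226 → 1613 → 4840 → 2420 → 1210 → 605 → 1816 → 908 → 454 → 227 → 682 → 341 → 1024 → 512 → 256 → 128 → 64 → 32 → 16 → 8 → 4 → 2 → 1
Total steps = 23

23 steps


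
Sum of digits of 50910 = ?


5 + 0 + 9 + 1 + 0 = 15


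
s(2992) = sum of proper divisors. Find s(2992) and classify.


Proper divisors: 1, 2, 4, 8, 11, 16, 17, 22, 34, 44, 68, 88, 136, 176, 187, 272, 374, 748, 1496
Sum = 1 + 2 + 4 + 8 + 11 + 16 + 17 + 22 + 34 + 44 + 68 + 88 + 136 + 176 + 187 + 272 + 374 + 748 + 1496 = 3704
3704 > 2992 → abundant

s(2992) = 3704 (abundant)


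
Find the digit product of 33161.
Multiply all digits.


3 × 3 × 1 × 6 × 1 = 54


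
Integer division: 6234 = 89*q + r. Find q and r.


6234 = 89 * 70 + 4
Check: 6230 + 4 = 6234

q = 70, r = 4


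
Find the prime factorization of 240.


240 / 2 = 120
120 / 2 = 60
60 / 2 = 30
30 / 2 = 15
15 / 3 = 5
5 / 5 = 1
240 = 2^4 × 3 × 5


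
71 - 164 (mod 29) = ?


71 - 164 = -93
-93 mod 29 = 23


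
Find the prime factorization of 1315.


1315 / 5 = 263
263 / 263 = 1
1315 = 5 × 263


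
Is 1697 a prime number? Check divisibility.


Check divisors up to sqrt(1697) = 41.1947
No divisors found.
1697 is prime.

Yes, 1697 is prime


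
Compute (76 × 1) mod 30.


76 × 1 = 76
76 mod 30 = 16


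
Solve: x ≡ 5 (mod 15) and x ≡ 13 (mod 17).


M = 15*17 = 255
M1 = M/15 = 17, M2 = M/17 = 15
M1^(-1) mod 15 = 8, M2^(-1) mod 17 = 8
x = 5*17*8 + 13*15*8 = 2240
2240 mod 255 = 200
Check: 200 mod 15 = 5 ✓, 200 mod 17 = 13 ✓

x ≡ 200 (mod 255)


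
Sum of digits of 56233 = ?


5 + 6 + 2 + 3 + 3 = 19


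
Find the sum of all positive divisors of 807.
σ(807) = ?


Divisors of 807: 1, 3, 269, 807
Sum = 1 + 3 + 269 + 807 = 1080

σ(807) = 1080


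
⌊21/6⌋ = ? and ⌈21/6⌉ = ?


21/6 = 3.5000
floor = 3
ceil = 4

floor = 3, ceil = 4


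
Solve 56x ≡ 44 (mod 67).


GCD(56, 67) = 1, unique solution
a^(-1) mod 67 = 6
x = 6 * 44 mod 67 = 63

x ≡ 63 (mod 67)


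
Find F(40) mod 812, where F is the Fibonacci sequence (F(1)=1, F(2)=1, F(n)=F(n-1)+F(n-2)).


F(k) mod 812 for k=1..40:
1, 1, 2, 3, 5, 8, 13, 21, 34, 55, 89, 144, 233, 377, 610, 175, 785, 148, 121, 269, 390, 659, 237, 84, 321, 405, 726, 319, 233, 552, 785, 525, 498, 211, 709, 108, 5, 113, 118, 231
F(40) mod 812 = 231


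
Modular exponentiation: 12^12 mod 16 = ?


12^1 mod 16 = 12
12^2 mod 16 = 0
12^3 mod 16 = 0
12^4 mod 16 = 0
12^5 mod 16 = 0
12^6 mod 16 = 0
12^7 mod 16 = 0
12^8 mod 16 = 0
12^9 mod 16 = 0
12^10 mod 16 = 0
12^11 mod 16 = 0
12^12 mod 16 = 0


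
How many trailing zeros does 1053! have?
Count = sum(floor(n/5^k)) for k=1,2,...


floor(1053/5) = 210
floor(1053/25) = 42
floor(1053/125) = 8
floor(1053/625) = 1
Total = 261

261 trailing zeros


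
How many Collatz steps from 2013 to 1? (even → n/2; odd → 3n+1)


2013 → 6040 → 3020 → 1510 → 755 → 2266 → 1133 → 3400 → 1700 → 850 → 425 → 1276 → 638 → 319 → 958 → 479 → 1438 → 719 → 2158 → 1079 → 3238 → 1619 → 4858 → 2429 → 7288 → 3644 → 1822 → 911 → 2734 → 1367 → 4102 → 2051 → 6154 → 3077 → 9232 → 4616 → 2308 → 1154 → 577 → 1732 → 866 → 433 → 1300 → 650 → 325 → 976 → 488 → 244 → 122 → 61 → 184 → 92 → 46 → 23 → 70 → 35 → 106 → 53 → 160 → 80 → 40 → 20 → 10 → 5 → 16 → 8 → 4 → 2 → 1
Total steps = 68

68 steps


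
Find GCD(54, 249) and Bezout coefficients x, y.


Tabular extended Euclidean (each row: r = 54*s + 249*t):
r=54, s=1, t=0
r=249, s=0, t=1
q=0: r=54, s=1, t=0   [54*(1) + 249*(0) = 54]
q=4: r=33, s=-4, t=1   [54*(-4) + 249*(1) = 33]
q=1: r=21, s=5, t=-1   [54*(5) + 249*(-1) = 21]
q=1: r=12, s=-9, t=2   [54*(-9) + 249*(2) = 12]
q=1: r=9, s=14, t=-3   [54*(14) + 249*(-3) = 9]
q=1: r=3, s=-23, t=5   [54*(-23) + 249*(5) = 3]
q=3: r=0, s=83, t=-18   [54*(83) + 249*(-18) = 0]
GCD = 3; from the row with r=3: x=-23, y=5
Check: 54*(-23) + 249*(5) = -1242 + 1245 = 3

GCD = 3, x = -23, y = 5


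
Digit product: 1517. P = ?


1 × 5 × 1 × 7 = 35


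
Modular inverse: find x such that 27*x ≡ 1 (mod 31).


Use the extended Euclidean algorithm on (31, 27); each row r = 31*s + 27*t:
r=31, s=1, t=0
r=27, s=0, t=1
q=1: r=4, s=1, t=-1   [31*(1) + 27*(-1) = 4]
q=6: r=3, s=-6, t=7   [31*(-6) + 27*(7) = 3]
q=1: r=1, s=7, t=-8   [31*(7) + 27*(-8) = 1]
q=3: r=0, s=-27, t=31   [31*(-27) + 27*(31) = 0]
GCD = 1 with t = -8, so 27*(-8) ≡ 1 (mod 31)
Inverse = -8 mod 31 = 23
Check: 27 * 23 = 621 ≡ 1 (mod 31)

27^(-1) ≡ 23 (mod 31)


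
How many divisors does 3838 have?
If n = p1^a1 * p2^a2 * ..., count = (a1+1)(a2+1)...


3838 = 2^1 × 19^1 × 101^1
d(3838) = (1+1) × (1+1) × (1+1) = 8

8 divisors


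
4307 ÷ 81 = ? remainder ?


4307 = 81 * 53 + 14
Check: 4293 + 14 = 4307

q = 53, r = 14


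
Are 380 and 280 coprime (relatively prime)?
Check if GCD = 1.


Euclidean algorithm:
380 = 1 * 280 + 100
280 = 2 * 100 + 80
100 = 1 * 80 + 20
80 = 4 * 20 + 0
GCD(380, 280) = 20

No, not coprime (GCD = 20)


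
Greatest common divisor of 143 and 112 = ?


143 = 1 * 112 + 31
112 = 3 * 31 + 19
31 = 1 * 19 + 12
19 = 1 * 12 + 7
12 = 1 * 7 + 5
7 = 1 * 5 + 2
5 = 2 * 2 + 1
2 = 2 * 1 + 0
GCD = 1


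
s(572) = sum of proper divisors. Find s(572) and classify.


Proper divisors: 1, 2, 4, 11, 13, 22, 26, 44, 52, 143, 286
Sum = 1 + 2 + 4 + 11 + 13 + 22 + 26 + 44 + 52 + 143 + 286 = 604
604 > 572 → abundant

s(572) = 604 (abundant)


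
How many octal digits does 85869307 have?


85869307 in base 8 = 507441373
Number of digits = 9

9 digits (base 8)


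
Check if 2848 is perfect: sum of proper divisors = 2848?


Proper divisors of 2848: 1, 2, 4, 8, 16, 32, 89, 178, 356, 712, 1424
Sum = 1 + 2 + 4 + 8 + 16 + 32 + 89 + 178 + 356 + 712 + 1424 = 2822

No, 2848 is not perfect (2822 ≠ 2848)


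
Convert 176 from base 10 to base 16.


176 (base 10) = 176 (decimal)
176 (decimal) = B0 (base 16)


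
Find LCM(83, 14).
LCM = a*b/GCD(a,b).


GCD(83, 14) = 1
LCM = 83*14/1 = 1162/1 = 1162

LCM = 1162


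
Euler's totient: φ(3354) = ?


3354 = 2 × 3 × 13 × 43
Prime factors: 2, 3, 13, 43
φ(3354) = 3354 × (1-1/2) × (1-1/3) × (1-1/13) × (1-1/43)
= 3354 × 1/2 × 2/3 × 12/13 × 42/43 = 1008

φ(3354) = 1008


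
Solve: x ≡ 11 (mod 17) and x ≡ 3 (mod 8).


M = 17*8 = 136
M1 = M/17 = 8, M2 = M/8 = 17
M1^(-1) mod 17 = 15, M2^(-1) mod 8 = 1
x = 11*8*15 + 3*17*1 = 1371
1371 mod 136 = 11
Check: 11 mod 17 = 11 ✓, 11 mod 8 = 3 ✓

x ≡ 11 (mod 136)


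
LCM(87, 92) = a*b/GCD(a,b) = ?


GCD(87, 92) = 1
LCM = 87*92/1 = 8004/1 = 8004

LCM = 8004


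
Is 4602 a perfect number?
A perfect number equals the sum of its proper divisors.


Proper divisors of 4602: 1, 2, 3, 6, 13, 26, 39, 59, 78, 118, 177, 354, 767, 1534, 2301
Sum = 1 + 2 + 3 + 6 + 13 + 26 + 39 + 59 + 78 + 118 + 177 + 354 + 767 + 1534 + 2301 = 5478

No, 4602 is not perfect (5478 ≠ 4602)


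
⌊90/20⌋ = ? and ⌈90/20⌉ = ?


90/20 = 4.5000
floor = 4
ceil = 5

floor = 4, ceil = 5


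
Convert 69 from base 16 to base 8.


69 (base 16) = 105 (decimal)
105 (decimal) = 151 (base 8)


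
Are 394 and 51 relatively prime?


Euclidean algorithm:
394 = 7 * 51 + 37
51 = 1 * 37 + 14
37 = 2 * 14 + 9
14 = 1 * 9 + 5
9 = 1 * 5 + 4
5 = 1 * 4 + 1
4 = 4 * 1 + 0
GCD(394, 51) = 1

Yes, coprime (GCD = 1)


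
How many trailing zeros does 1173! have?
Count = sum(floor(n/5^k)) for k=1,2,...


floor(1173/5) = 234
floor(1173/25) = 46
floor(1173/125) = 9
floor(1173/625) = 1
Total = 290

290 trailing zeros


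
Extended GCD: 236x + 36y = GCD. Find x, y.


Tabular extended Euclidean (each row: r = 236*s + 36*t):
r=236, s=1, t=0
r=36, s=0, t=1
q=6: r=20, s=1, t=-6   [236*(1) + 36*(-6) = 20]
q=1: r=16, s=-1, t=7   [236*(-1) + 36*(7) = 16]
q=1: r=4, s=2, t=-13   [236*(2) + 36*(-13) = 4]
q=4: r=0, s=-9, t=59   [236*(-9) + 36*(59) = 0]
GCD = 4; from the row with r=4: x=2, y=-13
Check: 236*(2) + 36*(-13) = 472 - 468 = 4

GCD = 4, x = 2, y = -13


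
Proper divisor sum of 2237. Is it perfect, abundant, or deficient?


Proper divisors: 1
Sum = 1 = 1
1 < 2237 → deficient

s(2237) = 1 (deficient)


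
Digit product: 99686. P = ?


9 × 9 × 6 × 8 × 6 = 23328


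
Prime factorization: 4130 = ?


4130 / 2 = 2065
2065 / 5 = 413
413 / 7 = 59
59 / 59 = 1
4130 = 2 × 5 × 7 × 59


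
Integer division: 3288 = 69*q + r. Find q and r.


3288 = 69 * 47 + 45
Check: 3243 + 45 = 3288

q = 47, r = 45


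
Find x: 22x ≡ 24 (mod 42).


GCD(22, 42) = 2 divides 24
Divide: 11x ≡ 12 (mod 21)
x ≡ 3 (mod 21)


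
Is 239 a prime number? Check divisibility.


Check divisors up to sqrt(239) = 15.4596
No divisors found.
239 is prime.

Yes, 239 is prime


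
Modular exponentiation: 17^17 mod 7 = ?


17^1 mod 7 = 3
17^2 mod 7 = 2
17^3 mod 7 = 6
17^4 mod 7 = 4
17^5 mod 7 = 5
17^6 mod 7 = 1
17^7 mod 7 = 3
17^8 mod 7 = 2
17^9 mod 7 = 6
17^10 mod 7 = 4
17^11 mod 7 = 5
17^12 mod 7 = 1
17^13 mod 7 = 3
17^14 mod 7 = 2
17^15 mod 7 = 6
17^16 mod 7 = 4
17^17 mod 7 = 5


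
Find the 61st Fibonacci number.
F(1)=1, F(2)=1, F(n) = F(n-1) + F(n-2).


Sequence: 1, 1, 2, 3, 5, 8, 13, 21, 34, 55, 89, 144, 233, 377, 610, 987, 1597, 2584, 4181, 6765, 10946, 17711, 28657, 46368, 75025, 121393, 196418, 317811, 514229, 832040, 1346269, 2178309, 3524578, 5702887, 9227465, 14930352, 24157817, 39088169, 63245986, 102334155, 165580141, 267914296, 433494437, 701408733, 1134903170, 1836311903, 2971215073, 4807526976, 7778742049, 12586269025, 20365011074, 32951280099, 53316291173, 86267571272, 139583862445, 225851433717, 365435296162, 591286729879, 956722026041, 1548008755920, 2504730781961
F(61) = 2504730781961


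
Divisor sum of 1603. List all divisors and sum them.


Divisors of 1603: 1, 7, 229, 1603
Sum = 1 + 7 + 229 + 1603 = 1840

σ(1603) = 1840


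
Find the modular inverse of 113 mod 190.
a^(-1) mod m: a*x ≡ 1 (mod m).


Use the extended Euclidean algorithm on (190, 113); each row r = 190*s + 113*t:
r=190, s=1, t=0
r=113, s=0, t=1
q=1: r=77, s=1, t=-1   [190*(1) + 113*(-1) = 77]
q=1: r=36, s=-1, t=2   [190*(-1) + 113*(2) = 36]
q=2: r=5, s=3, t=-5   [190*(3) + 113*(-5) = 5]
q=7: r=1, s=-22, t=37   [190*(-22) + 113*(37) = 1]
q=5: r=0, s=113, t=-190   [190*(113) + 113*(-190) = 0]
GCD = 1 with t = 37, so 113*(37) ≡ 1 (mod 190)
Inverse = 37 mod 190 = 37
Check: 113 * 37 = 4181 ≡ 1 (mod 190)

113^(-1) ≡ 37 (mod 190)


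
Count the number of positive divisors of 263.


263 = 263^1
d(263) = (1+1) = 2

2 divisors


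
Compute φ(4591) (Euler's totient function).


4591 = 4591
Prime factors: 4591
φ(4591) = 4591 × (1-1/4591)
= 4591 × 4590/4591 = 4590

φ(4591) = 4590


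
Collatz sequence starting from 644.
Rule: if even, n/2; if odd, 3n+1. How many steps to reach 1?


644 → 322 → 161 → 484 → 242 → 121 → 364 → 182 → 91 → 274 → 137 → 412 → 206 → 103 → 310 → 155 → 466 → 233 → 700 → 350 → 175 → 526 → 263 → 790 → 395 → 1186 → 593 → 1780 → 890 → 445 → 1336 → 668 → 334 → 167 → 502 → 251 → 754 → 377 → 1132 → 566 → 283 → 850 → 425 → 1276 → 638 → 319 → 958 → 479 → 1438 → 719 → 2158 → 1079 → 3238 → 1619 → 4858 → 2429 → 7288 → 3644 → 1822 → 911 → 2734 → 1367 → 4102 → 2051 → 6154 → 3077 → 9232 → 4616 → 2308 → 1154 → 577 → 1732 → 866 → 433 → 1300 → 650 → 325 → 976 → 488 → 244 → 122 → 61 → 184 → 92 → 46 → 23 → 70 → 35 → 106 → 53 → 160 → 80 → 40 → 20 → 10 → 5 → 16 → 8 → 4 → 2 → 1
Total steps = 100

100 steps


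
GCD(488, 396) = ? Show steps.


488 = 1 * 396 + 92
396 = 4 * 92 + 28
92 = 3 * 28 + 8
28 = 3 * 8 + 4
8 = 2 * 4 + 0
GCD = 4


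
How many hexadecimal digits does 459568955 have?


459568955 in base 16 = 1B64773B
Number of digits = 8

8 digits (base 16)


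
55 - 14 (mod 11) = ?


55 - 14 = 41
41 mod 11 = 8


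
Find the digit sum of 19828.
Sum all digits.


1 + 9 + 8 + 2 + 8 = 28


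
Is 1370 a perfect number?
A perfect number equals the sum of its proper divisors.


Proper divisors of 1370: 1, 2, 5, 10, 137, 274, 685
Sum = 1 + 2 + 5 + 10 + 137 + 274 + 685 = 1114

No, 1370 is not perfect (1114 ≠ 1370)


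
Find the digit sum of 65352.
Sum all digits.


6 + 5 + 3 + 5 + 2 = 21


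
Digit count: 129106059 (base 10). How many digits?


129106059 has 9 digits in base 10
floor(log10(129106059)) + 1 = floor(8.1109) + 1 = 9

9 digits (base 10)


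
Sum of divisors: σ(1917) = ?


Divisors of 1917: 1, 3, 9, 27, 71, 213, 639, 1917
Sum = 1 + 3 + 9 + 27 + 71 + 213 + 639 + 1917 = 2880

σ(1917) = 2880


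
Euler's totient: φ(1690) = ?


1690 = 2 × 5 × 13^2
Prime factors: 2, 5, 13
φ(1690) = 1690 × (1-1/2) × (1-1/5) × (1-1/13)
= 1690 × 1/2 × 4/5 × 12/13 = 624

φ(1690) = 624


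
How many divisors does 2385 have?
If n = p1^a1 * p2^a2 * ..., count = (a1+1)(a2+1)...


2385 = 3^2 × 5^1 × 53^1
d(2385) = (2+1) × (1+1) × (1+1) = 12

12 divisors


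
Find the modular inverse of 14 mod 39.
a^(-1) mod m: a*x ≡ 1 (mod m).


Use the extended Euclidean algorithm on (39, 14); each row r = 39*s + 14*t:
r=39, s=1, t=0
r=14, s=0, t=1
q=2: r=11, s=1, t=-2   [39*(1) + 14*(-2) = 11]
q=1: r=3, s=-1, t=3   [39*(-1) + 14*(3) = 3]
q=3: r=2, s=4, t=-11   [39*(4) + 14*(-11) = 2]
q=1: r=1, s=-5, t=14   [39*(-5) + 14*(14) = 1]
q=2: r=0, s=14, t=-39   [39*(14) + 14*(-39) = 0]
GCD = 1 with t = 14, so 14*(14) ≡ 1 (mod 39)
Inverse = 14 mod 39 = 14
Check: 14 * 14 = 196 ≡ 1 (mod 39)

14^(-1) ≡ 14 (mod 39)


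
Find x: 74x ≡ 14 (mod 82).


GCD(74, 82) = 2 divides 14
Divide: 37x ≡ 7 (mod 41)
x ≡ 29 (mod 41)


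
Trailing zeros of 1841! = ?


floor(1841/5) = 368
floor(1841/25) = 73
floor(1841/125) = 14
floor(1841/625) = 2
Total = 457

457 trailing zeros


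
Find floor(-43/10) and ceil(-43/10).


-43/10 = -4.3000
floor = -5
ceil = -4

floor = -5, ceil = -4


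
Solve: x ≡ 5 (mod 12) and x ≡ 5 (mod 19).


M = 12*19 = 228
M1 = M/12 = 19, M2 = M/19 = 12
M1^(-1) mod 12 = 7, M2^(-1) mod 19 = 8
x = 5*19*7 + 5*12*8 = 1145
1145 mod 228 = 5
Check: 5 mod 12 = 5 ✓, 5 mod 19 = 5 ✓

x ≡ 5 (mod 228)


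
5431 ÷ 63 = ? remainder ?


5431 = 63 * 86 + 13
Check: 5418 + 13 = 5431

q = 86, r = 13


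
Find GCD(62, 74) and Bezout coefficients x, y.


Tabular extended Euclidean (each row: r = 62*s + 74*t):
r=62, s=1, t=0
r=74, s=0, t=1
q=0: r=62, s=1, t=0   [62*(1) + 74*(0) = 62]
q=1: r=12, s=-1, t=1   [62*(-1) + 74*(1) = 12]
q=5: r=2, s=6, t=-5   [62*(6) + 74*(-5) = 2]
q=6: r=0, s=-37, t=31   [62*(-37) + 74*(31) = 0]
GCD = 2; from the row with r=2: x=6, y=-5
Check: 62*(6) + 74*(-5) = 372 - 370 = 2

GCD = 2, x = 6, y = -5


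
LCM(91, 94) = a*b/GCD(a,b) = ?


GCD(91, 94) = 1
LCM = 91*94/1 = 8554/1 = 8554

LCM = 8554


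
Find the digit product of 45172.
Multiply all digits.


4 × 5 × 1 × 7 × 2 = 280


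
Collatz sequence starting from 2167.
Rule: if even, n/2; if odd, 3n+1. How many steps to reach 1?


2167 → 6502 → 3251 → 9754 → 4877 → 14632 → 7316 → 3658 → 1829 → 5488 → 2744 → 1372 → 686 → 343 → 1030 → 515 → 1546 → 773 → 2320 → 1160 → 580 → 290 → 145 → 436 → 218 → 109 → 328 → 164 → 82 → 41 → 124 → 62 → 31 → 94 → 47 → 142 → 71 → 214 → 107 → 322 → 161 → 484 → 242 → 121 → 364 → 182 → 91 → 274 → 137 → 412 → 206 → 103 → 310 → 155 → 466 → 233 → 700 → 350 → 175 → 526 → 263 → 790 → 395 → 1186 → 593 → 1780 → 890 → 445 → 1336 → 668 → 334 → 167 → 502 → 251 → 754 → 377 → 1132 → 566 → 283 → 850 → 425 → 1276 → 638 → 319 → 958 → 479 → 1438 → 719 → 2158 → 1079 → 3238 → 1619 → 4858 → 2429 → 7288 → 3644 → 1822 → 911 → 2734 → 1367 → 4102 → 2051 → 6154 → 3077 → 9232 → 4616 → 2308 → 1154 → 577 → 1732 → 866 → 433 → 1300 → 650 → 325 → 976 → 488 → 244 → 122 → 61 → 184 → 92 → 46 → 23 → 70 → 35 → 106 → 53 → 160 → 80 → 40 → 20 → 10 → 5 → 16 → 8 → 4 → 2 → 1
Total steps = 138

138 steps


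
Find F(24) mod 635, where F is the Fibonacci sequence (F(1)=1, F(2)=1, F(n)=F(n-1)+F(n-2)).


F(k) mod 635 for k=1..24:
1, 1, 2, 3, 5, 8, 13, 21, 34, 55, 89, 144, 233, 377, 610, 352, 327, 44, 371, 415, 151, 566, 82, 13
F(24) mod 635 = 13


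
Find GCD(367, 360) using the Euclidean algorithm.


367 = 1 * 360 + 7
360 = 51 * 7 + 3
7 = 2 * 3 + 1
3 = 3 * 1 + 0
GCD = 1


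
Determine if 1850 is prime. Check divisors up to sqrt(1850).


1850 / 2 = 925 (exact division)
1850 is NOT prime.

No, 1850 is not prime


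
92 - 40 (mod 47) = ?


92 - 40 = 52
52 mod 47 = 5


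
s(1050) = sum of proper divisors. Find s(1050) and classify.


Proper divisors: 1, 2, 3, 5, 6, 7, 10, 14, 15, 21, 25, 30, 35, 42, 50, 70, 75, 105, 150, 175, 210, 350, 525
Sum = 1 + 2 + 3 + 5 + 6 + 7 + 10 + 14 + 15 + 21 + 25 + 30 + 35 + 42 + 50 + 70 + 75 + 105 + 150 + 175 + 210 + 350 + 525 = 1926
1926 > 1050 → abundant

s(1050) = 1926 (abundant)


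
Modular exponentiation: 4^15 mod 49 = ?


4^1 mod 49 = 4
4^2 mod 49 = 16
4^3 mod 49 = 15
4^4 mod 49 = 11
4^5 mod 49 = 44
4^6 mod 49 = 29
4^7 mod 49 = 18
4^8 mod 49 = 23
4^9 mod 49 = 43
4^10 mod 49 = 25
4^11 mod 49 = 2
4^12 mod 49 = 8
4^13 mod 49 = 32
4^14 mod 49 = 30
4^15 mod 49 = 22


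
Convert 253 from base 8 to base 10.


253 (base 8) = 171 (decimal)
171 (decimal) = 171 (base 10)


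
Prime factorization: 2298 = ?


2298 / 2 = 1149
1149 / 3 = 383
383 / 383 = 1
2298 = 2 × 3 × 383


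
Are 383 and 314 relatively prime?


Euclidean algorithm:
383 = 1 * 314 + 69
314 = 4 * 69 + 38
69 = 1 * 38 + 31
38 = 1 * 31 + 7
31 = 4 * 7 + 3
7 = 2 * 3 + 1
3 = 3 * 1 + 0
GCD(383, 314) = 1

Yes, coprime (GCD = 1)


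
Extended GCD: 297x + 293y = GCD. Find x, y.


Tabular extended Euclidean (each row: r = 297*s + 293*t):
r=297, s=1, t=0
r=293, s=0, t=1
q=1: r=4, s=1, t=-1   [297*(1) + 293*(-1) = 4]
q=73: r=1, s=-73, t=74   [297*(-73) + 293*(74) = 1]
q=4: r=0, s=293, t=-297   [297*(293) + 293*(-297) = 0]
GCD = 1; from the row with r=1: x=-73, y=74
Check: 297*(-73) + 293*(74) = -21681 + 21682 = 1

GCD = 1, x = -73, y = 74


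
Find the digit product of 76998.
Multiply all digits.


7 × 6 × 9 × 9 × 8 = 27216


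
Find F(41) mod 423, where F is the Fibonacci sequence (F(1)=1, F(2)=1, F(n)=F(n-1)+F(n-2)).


F(k) mod 423 for k=1..41:
1, 1, 2, 3, 5, 8, 13, 21, 34, 55, 89, 144, 233, 377, 187, 141, 328, 46, 374, 420, 371, 368, 316, 261, 154, 415, 146, 138, 284, 422, 283, 282, 142, 1, 143, 144, 287, 8, 295, 303, 175
F(41) mod 423 = 175


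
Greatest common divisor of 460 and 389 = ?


460 = 1 * 389 + 71
389 = 5 * 71 + 34
71 = 2 * 34 + 3
34 = 11 * 3 + 1
3 = 3 * 1 + 0
GCD = 1


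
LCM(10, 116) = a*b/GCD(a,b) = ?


GCD(10, 116) = 2
LCM = 10*116/2 = 1160/2 = 580

LCM = 580


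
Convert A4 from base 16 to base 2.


A4 (base 16) = 164 (decimal)
164 (decimal) = 10100100 (base 2)


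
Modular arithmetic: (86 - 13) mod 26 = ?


86 - 13 = 73
73 mod 26 = 21


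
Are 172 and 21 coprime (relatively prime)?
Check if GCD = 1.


Euclidean algorithm:
172 = 8 * 21 + 4
21 = 5 * 4 + 1
4 = 4 * 1 + 0
GCD(172, 21) = 1

Yes, coprime (GCD = 1)


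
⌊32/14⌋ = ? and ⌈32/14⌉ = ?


32/14 = 2.2857
floor = 2
ceil = 3

floor = 2, ceil = 3


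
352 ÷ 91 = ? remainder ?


352 = 91 * 3 + 79
Check: 273 + 79 = 352

q = 3, r = 79


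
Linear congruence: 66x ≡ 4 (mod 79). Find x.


GCD(66, 79) = 1, unique solution
a^(-1) mod 79 = 6
x = 6 * 4 mod 79 = 24

x ≡ 24 (mod 79)


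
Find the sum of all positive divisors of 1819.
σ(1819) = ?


Divisors of 1819: 1, 17, 107, 1819
Sum = 1 + 17 + 107 + 1819 = 1944

σ(1819) = 1944


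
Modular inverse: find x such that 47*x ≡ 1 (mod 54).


Use the extended Euclidean algorithm on (54, 47); each row r = 54*s + 47*t:
r=54, s=1, t=0
r=47, s=0, t=1
q=1: r=7, s=1, t=-1   [54*(1) + 47*(-1) = 7]
q=6: r=5, s=-6, t=7   [54*(-6) + 47*(7) = 5]
q=1: r=2, s=7, t=-8   [54*(7) + 47*(-8) = 2]
q=2: r=1, s=-20, t=23   [54*(-20) + 47*(23) = 1]
q=2: r=0, s=47, t=-54   [54*(47) + 47*(-54) = 0]
GCD = 1 with t = 23, so 47*(23) ≡ 1 (mod 54)
Inverse = 23 mod 54 = 23
Check: 47 * 23 = 1081 ≡ 1 (mod 54)

47^(-1) ≡ 23 (mod 54)


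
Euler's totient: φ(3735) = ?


3735 = 3^2 × 5 × 83
Prime factors: 3, 5, 83
φ(3735) = 3735 × (1-1/3) × (1-1/5) × (1-1/83)
= 3735 × 2/3 × 4/5 × 82/83 = 1968

φ(3735) = 1968


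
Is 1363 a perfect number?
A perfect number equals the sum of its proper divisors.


Proper divisors of 1363: 1, 29, 47
Sum = 1 + 29 + 47 = 77

No, 1363 is not perfect (77 ≠ 1363)


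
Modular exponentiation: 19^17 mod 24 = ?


19^1 mod 24 = 19
19^2 mod 24 = 1
19^3 mod 24 = 19
19^4 mod 24 = 1
19^5 mod 24 = 19
19^6 mod 24 = 1
19^7 mod 24 = 19
19^8 mod 24 = 1
19^9 mod 24 = 19
19^10 mod 24 = 1
19^11 mod 24 = 19
19^12 mod 24 = 1
19^13 mod 24 = 19
19^14 mod 24 = 1
19^15 mod 24 = 19
19^16 mod 24 = 1
19^17 mod 24 = 19


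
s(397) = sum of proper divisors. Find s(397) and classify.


Proper divisors: 1
Sum = 1 = 1
1 < 397 → deficient

s(397) = 1 (deficient)


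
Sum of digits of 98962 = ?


9 + 8 + 9 + 6 + 2 = 34


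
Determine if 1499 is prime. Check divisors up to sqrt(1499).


Check divisors up to sqrt(1499) = 38.7169
No divisors found.
1499 is prime.

Yes, 1499 is prime


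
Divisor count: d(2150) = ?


2150 = 2^1 × 5^2 × 43^1
d(2150) = (1+1) × (2+1) × (1+1) = 12

12 divisors


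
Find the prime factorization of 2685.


2685 / 3 = 895
895 / 5 = 179
179 / 179 = 1
2685 = 3 × 5 × 179


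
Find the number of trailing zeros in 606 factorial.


floor(606/5) = 121
floor(606/25) = 24
floor(606/125) = 4
Total = 149

149 trailing zeros


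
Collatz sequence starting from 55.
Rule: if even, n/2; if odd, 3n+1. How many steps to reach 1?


55 → 166 → 83 → 250 → 125 → 376 → 188 → 94 → 47 → 142 → 71 → 214 → 107 → 322 → 161 → 484 → 242 → 121 → 364 → 182 → 91 → 274 → 137 → 412 → 206 → 103 → 310 → 155 → 466 → 233 → 700 → 350 → 175 → 526 → 263 → 790 → 395 → 1186 → 593 → 1780 → 890 → 445 → 1336 → 668 → 334 → 167 → 502 → 251 → 754 → 377 → 1132 → 566 → 283 → 850 → 425 → 1276 → 638 → 319 → 958 → 479 → 1438 → 719 → 2158 → 1079 → 3238 → 1619 → 4858 → 2429 → 7288 → 3644 → 1822 → 911 → 2734 → 1367 → 4102 → 2051 → 6154 → 3077 → 9232 → 4616 → 2308 → 1154 → 577 → 1732 → 866 → 433 → 1300 → 650 → 325 → 976 → 488 → 244 → 122 → 61 → 184 → 92 → 46 → 23 → 70 → 35 → 106 → 53 → 160 → 80 → 40 → 20 → 10 → 5 → 16 → 8 → 4 → 2 → 1
Total steps = 112

112 steps


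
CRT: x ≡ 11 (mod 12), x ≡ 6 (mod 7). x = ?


M = 12*7 = 84
M1 = M/12 = 7, M2 = M/7 = 12
M1^(-1) mod 12 = 7, M2^(-1) mod 7 = 3
x = 11*7*7 + 6*12*3 = 755
755 mod 84 = 83
Check: 83 mod 12 = 11 ✓, 83 mod 7 = 6 ✓

x ≡ 83 (mod 84)


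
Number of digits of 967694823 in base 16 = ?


967694823 in base 16 = 39ADD9E7
Number of digits = 8

8 digits (base 16)


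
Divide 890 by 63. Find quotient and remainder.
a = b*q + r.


890 = 63 * 14 + 8
Check: 882 + 8 = 890

q = 14, r = 8


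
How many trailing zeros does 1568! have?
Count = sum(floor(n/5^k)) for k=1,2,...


floor(1568/5) = 313
floor(1568/25) = 62
floor(1568/125) = 12
floor(1568/625) = 2
Total = 389

389 trailing zeros


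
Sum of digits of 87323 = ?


8 + 7 + 3 + 2 + 3 = 23


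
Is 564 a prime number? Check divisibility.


564 / 2 = 282 (exact division)
564 is NOT prime.

No, 564 is not prime


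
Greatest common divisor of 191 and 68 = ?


191 = 2 * 68 + 55
68 = 1 * 55 + 13
55 = 4 * 13 + 3
13 = 4 * 3 + 1
3 = 3 * 1 + 0
GCD = 1


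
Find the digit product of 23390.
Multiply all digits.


2 × 3 × 3 × 9 × 0 = 0


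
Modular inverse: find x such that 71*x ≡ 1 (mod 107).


Use the extended Euclidean algorithm on (107, 71); each row r = 107*s + 71*t:
r=107, s=1, t=0
r=71, s=0, t=1
q=1: r=36, s=1, t=-1   [107*(1) + 71*(-1) = 36]
q=1: r=35, s=-1, t=2   [107*(-1) + 71*(2) = 35]
q=1: r=1, s=2, t=-3   [107*(2) + 71*(-3) = 1]
q=35: r=0, s=-71, t=107   [107*(-71) + 71*(107) = 0]
GCD = 1 with t = -3, so 71*(-3) ≡ 1 (mod 107)
Inverse = -3 mod 107 = 104
Check: 71 * 104 = 7384 ≡ 1 (mod 107)

71^(-1) ≡ 104 (mod 107)


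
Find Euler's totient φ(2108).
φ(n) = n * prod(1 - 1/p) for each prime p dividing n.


2108 = 2^2 × 17 × 31
Prime factors: 2, 17, 31
φ(2108) = 2108 × (1-1/2) × (1-1/17) × (1-1/31)
= 2108 × 1/2 × 16/17 × 30/31 = 960

φ(2108) = 960


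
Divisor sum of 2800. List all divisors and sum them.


Divisors of 2800: 1, 2, 4, 5, 7, 8, 10, 14, 16, 20, 25, 28, 35, 40, 50, 56, 70, 80, 100, 112, 140, 175, 200, 280, 350, 400, 560, 700, 1400, 2800
Sum = 1 + 2 + 4 + 5 + 7 + 8 + 10 + 14 + 16 + 20 + 25 + 28 + 35 + 40 + 50 + 56 + 70 + 80 + 100 + 112 + 140 + 175 + 200 + 280 + 350 + 400 + 560 + 700 + 1400 + 2800 = 7688

σ(2800) = 7688


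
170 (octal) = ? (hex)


170 (base 8) = 120 (decimal)
120 (decimal) = 78 (base 16)


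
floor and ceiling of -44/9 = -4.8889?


-44/9 = -4.8889
floor = -5
ceil = -4

floor = -5, ceil = -4


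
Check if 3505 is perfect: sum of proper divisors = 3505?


Proper divisors of 3505: 1, 5, 701
Sum = 1 + 5 + 701 = 707

No, 3505 is not perfect (707 ≠ 3505)
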